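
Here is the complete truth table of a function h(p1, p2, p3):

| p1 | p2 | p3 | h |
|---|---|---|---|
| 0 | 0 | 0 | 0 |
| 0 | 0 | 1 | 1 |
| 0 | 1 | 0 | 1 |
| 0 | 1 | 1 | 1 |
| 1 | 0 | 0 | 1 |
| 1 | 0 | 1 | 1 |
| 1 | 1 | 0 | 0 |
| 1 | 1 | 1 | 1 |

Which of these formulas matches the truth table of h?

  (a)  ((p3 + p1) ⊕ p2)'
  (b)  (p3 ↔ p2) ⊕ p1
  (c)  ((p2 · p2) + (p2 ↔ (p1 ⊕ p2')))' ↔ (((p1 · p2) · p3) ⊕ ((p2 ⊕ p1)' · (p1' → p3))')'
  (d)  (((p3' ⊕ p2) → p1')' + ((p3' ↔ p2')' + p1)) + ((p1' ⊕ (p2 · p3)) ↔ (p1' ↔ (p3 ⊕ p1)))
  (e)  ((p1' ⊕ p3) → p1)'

(a) disagrees with h on (0,0,0) (formula → 1, table → 0); rule it out.
(b) disagrees with h on (0,0,0) (formula → 1, table → 0); rule it out.
(d) disagrees with h on (0,1,1) (formula → 0, table → 1); rule it out.
(e) disagrees with h on (0,0,0) (formula → 1, table → 0); rule it out.
Only (c) survives; checking it on all 8 rows confirms it matches h.

c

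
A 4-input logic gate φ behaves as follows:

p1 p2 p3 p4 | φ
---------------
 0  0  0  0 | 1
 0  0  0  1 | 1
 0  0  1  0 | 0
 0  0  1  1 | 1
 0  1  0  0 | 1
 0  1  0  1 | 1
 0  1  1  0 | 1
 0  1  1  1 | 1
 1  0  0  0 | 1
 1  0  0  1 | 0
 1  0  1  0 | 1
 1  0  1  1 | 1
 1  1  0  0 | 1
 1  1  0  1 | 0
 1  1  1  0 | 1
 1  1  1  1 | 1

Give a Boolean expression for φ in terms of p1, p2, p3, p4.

φ(p1, p2, p3, p4) = NOT (((((NOT p1 AND NOT p2) AND p3) AND NOT p4) OR (((p1 AND NOT p2) AND NOT p3) AND p4)) OR (((p1 AND p2) AND NOT p3) AND p4))

φ is 0 on only 3 rows — (0,0,1,0), (1,0,0,1), (1,1,0,1). Writing each as a minterm (¬p1·¬p2·p3·¬p4, p1·¬p2·¬p3·p4, p1·p2·¬p3·p4) and OR-ing them characterizes exactly where φ=0, so φ is the negation of that disjunction.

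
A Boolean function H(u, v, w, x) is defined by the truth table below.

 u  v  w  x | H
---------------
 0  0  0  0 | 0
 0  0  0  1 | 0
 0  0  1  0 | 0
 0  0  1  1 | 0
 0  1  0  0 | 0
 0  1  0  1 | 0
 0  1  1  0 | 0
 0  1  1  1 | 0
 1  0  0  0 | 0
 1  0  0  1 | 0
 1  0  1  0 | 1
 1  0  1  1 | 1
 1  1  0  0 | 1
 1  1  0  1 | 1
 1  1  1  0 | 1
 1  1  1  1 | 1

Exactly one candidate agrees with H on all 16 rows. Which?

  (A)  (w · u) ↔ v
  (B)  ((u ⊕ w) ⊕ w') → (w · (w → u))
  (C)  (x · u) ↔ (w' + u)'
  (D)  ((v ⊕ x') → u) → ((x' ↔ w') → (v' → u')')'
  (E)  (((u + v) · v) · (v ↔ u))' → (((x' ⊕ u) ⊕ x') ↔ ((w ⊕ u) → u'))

(A) disagrees with H on (0,0,0,0) (formula → 1, table → 0); rule it out.
(B) disagrees with H on (1,0,0,0) (formula → 1, table → 0); rule it out.
(C) disagrees with H on (0,0,0,0) (formula → 1, table → 0); rule it out.
(D) disagrees with H on (0,0,0,0) (formula → 1, table → 0); rule it out.
That leaves (E). Evaluating it on every row reproduces the table of H exactly.

E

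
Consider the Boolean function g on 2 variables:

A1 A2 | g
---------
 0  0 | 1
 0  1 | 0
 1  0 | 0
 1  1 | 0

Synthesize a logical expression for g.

g(A1, A2) = not (A1 or A2)

The output is 1 only when every input is 0 — NOR of all inputs.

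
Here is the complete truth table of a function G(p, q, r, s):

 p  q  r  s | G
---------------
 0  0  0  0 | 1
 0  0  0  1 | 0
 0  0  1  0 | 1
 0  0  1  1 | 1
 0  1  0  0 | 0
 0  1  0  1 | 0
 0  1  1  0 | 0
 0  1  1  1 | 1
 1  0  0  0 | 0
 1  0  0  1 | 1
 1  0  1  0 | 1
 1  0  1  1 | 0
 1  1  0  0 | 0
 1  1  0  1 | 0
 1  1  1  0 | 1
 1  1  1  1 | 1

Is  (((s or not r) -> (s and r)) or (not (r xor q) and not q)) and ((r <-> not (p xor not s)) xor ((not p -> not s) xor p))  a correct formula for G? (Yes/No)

No

Test each input against both G and the formula:
  p=0, q=0, r=0, s=0: formula gives 0, but G = 1 ✗
A single disagreement suffices: at (0,0,0,0) they differ, so the formula does not compute G.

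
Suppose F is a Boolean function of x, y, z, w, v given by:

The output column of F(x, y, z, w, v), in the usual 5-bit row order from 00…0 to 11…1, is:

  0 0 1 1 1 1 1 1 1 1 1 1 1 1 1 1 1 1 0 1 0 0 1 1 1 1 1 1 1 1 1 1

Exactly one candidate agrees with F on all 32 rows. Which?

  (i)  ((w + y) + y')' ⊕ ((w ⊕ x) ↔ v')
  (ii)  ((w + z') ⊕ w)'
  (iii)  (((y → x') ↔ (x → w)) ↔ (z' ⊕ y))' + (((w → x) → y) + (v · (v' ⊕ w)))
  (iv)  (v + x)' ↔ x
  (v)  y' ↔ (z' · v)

(i) fails at (0,0,0,0,1): the formula yields 1, F is 0.
(ii) fails at (0,1,0,0,0): the formula yields 0, F is 1.
(iv) fails at (0,0,0,0,1): the formula yields 1, F is 0.
(v) fails at (0,0,0,0,1): the formula yields 1, F is 0.
Only (iii) survives; checking it on all 32 rows confirms it matches F.

iii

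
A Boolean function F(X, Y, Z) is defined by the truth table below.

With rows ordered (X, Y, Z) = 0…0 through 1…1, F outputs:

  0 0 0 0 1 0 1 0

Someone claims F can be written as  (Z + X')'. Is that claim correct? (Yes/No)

Check the formula against F row by row:
  X=0, Y=0, Z=0: formula gives 0, F = 0 ✓
  X=0, Y=0, Z=1: formula gives 0, F = 0 ✓
  X=0, Y=1, Z=0: formula gives 0, F = 0 ✓
  X=0, Y=1, Z=1: formula gives 0, F = 0 ✓
  X=1, Y=0, Z=0: formula gives 1, F = 1 ✓
  … (the remaining 3 rows also agree.)
All 8 rows match — the expression computes F exactly.

Yes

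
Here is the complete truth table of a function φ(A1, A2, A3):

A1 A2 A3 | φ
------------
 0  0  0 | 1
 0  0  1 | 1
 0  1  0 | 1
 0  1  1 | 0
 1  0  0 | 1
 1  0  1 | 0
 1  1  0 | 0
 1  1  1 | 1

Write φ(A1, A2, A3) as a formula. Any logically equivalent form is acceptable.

φ(A1, A2, A3) = NOT ((((NOT A1 AND A2) AND A3) OR ((A1 AND NOT A2) AND A3)) OR ((A1 AND A2) AND NOT A3))

There are just 3 zero rows: (0,1,1), (1,0,1), (1,1,0). Their minterms are ¬A1·A2·A3, A1·¬A2·A3, A1·A2·¬A3; the OR of those covers precisely the 0-outputs, and negating it yields φ.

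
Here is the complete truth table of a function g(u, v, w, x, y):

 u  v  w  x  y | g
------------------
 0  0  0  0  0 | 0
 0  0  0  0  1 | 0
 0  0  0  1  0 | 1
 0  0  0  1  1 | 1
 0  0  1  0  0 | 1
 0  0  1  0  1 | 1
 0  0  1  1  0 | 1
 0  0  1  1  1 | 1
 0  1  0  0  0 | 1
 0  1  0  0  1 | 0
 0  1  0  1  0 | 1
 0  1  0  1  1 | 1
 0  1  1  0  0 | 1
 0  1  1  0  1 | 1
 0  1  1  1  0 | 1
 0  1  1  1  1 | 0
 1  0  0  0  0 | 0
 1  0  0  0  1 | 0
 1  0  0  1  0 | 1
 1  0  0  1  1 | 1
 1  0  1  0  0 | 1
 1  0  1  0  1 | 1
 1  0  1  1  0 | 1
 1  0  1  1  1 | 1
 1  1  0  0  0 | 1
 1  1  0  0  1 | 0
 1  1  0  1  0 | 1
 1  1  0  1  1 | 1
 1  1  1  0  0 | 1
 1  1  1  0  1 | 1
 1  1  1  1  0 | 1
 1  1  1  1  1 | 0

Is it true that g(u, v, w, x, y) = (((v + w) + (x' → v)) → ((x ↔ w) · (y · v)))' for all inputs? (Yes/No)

Yes

Test each input against both g and the formula:
  u=0, v=0, w=0, x=0, y=0: formula gives 0, g = 0 ✓
  u=0, v=0, w=0, x=0, y=1: formula gives 0, g = 0 ✓
  u=0, v=0, w=0, x=1, y=0: formula gives 1, g = 1 ✓
  u=0, v=0, w=0, x=1, y=1: formula gives 1, g = 1 ✓
  … (the remaining 28 rows also agree.)
No disagreement on any input; they are logically equivalent.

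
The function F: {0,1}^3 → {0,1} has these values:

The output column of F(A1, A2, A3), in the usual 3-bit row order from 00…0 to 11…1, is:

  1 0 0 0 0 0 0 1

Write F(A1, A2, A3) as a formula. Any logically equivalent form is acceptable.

F(A1, A2, A3) = ((A1' · A2') · A3') + ((A1 · A2) · A3)

F=1 on 2 inputs: (0,0,0), (1,1,1). Reading each as a conjunction of literals (¬A1·¬A2·¬A3, A1·A2·A3) and taking the OR gives the canonical DNF.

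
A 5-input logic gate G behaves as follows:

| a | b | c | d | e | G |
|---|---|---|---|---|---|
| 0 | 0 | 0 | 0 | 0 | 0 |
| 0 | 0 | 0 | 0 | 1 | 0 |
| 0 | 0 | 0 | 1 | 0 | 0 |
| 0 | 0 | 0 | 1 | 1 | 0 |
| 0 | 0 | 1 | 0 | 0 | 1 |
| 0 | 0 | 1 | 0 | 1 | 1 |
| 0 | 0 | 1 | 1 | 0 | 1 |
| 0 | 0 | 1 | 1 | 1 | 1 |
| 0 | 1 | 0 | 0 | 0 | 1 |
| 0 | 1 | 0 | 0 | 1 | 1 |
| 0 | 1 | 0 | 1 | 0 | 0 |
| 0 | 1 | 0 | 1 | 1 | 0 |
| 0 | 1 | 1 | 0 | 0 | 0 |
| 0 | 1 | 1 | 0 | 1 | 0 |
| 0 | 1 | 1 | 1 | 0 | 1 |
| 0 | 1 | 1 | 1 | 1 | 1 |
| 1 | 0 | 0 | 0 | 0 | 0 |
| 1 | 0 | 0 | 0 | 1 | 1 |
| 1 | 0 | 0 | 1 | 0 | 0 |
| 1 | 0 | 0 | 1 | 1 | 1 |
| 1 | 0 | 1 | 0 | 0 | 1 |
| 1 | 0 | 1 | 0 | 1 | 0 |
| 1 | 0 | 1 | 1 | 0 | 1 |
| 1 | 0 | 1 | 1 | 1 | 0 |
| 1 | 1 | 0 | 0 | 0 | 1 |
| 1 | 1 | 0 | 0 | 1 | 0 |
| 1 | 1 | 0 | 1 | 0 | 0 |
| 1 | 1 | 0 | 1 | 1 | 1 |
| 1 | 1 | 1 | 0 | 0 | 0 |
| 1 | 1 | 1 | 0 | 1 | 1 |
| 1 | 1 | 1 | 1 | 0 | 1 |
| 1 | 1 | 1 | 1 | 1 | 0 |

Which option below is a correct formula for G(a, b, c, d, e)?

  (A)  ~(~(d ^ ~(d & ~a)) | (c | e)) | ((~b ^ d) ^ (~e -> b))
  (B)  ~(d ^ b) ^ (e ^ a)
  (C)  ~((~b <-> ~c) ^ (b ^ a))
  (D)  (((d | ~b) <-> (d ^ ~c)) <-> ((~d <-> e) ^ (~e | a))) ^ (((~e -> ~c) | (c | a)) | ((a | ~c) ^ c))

(A) fails at (0,0,0,0,0): the formula yields 1, G is 0.
(B) fails at (0,0,0,0,0): the formula yields 1, G is 0.
(C) fails at (0,1,0,0,0): the formula yields 0, G is 1.
Only (D) survives; checking it on all 32 rows confirms it matches G.

D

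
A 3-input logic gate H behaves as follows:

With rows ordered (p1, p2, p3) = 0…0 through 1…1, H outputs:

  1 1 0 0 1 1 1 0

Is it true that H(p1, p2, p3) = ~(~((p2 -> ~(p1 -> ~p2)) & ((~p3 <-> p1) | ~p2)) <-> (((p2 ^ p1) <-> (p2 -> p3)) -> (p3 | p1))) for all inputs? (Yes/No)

Check the formula against H row by row:
  p1=0, p2=0, p3=0: formula gives 1, H = 1 ✓
  p1=0, p2=0, p3=1: formula gives 1, H = 1 ✓
  p1=0, p2=1, p3=0: formula gives 0, H = 0 ✓
  p1=0, p2=1, p3=1: formula gives 0, H = 0 ✓
  p1=1, p2=0, p3=0: formula gives 1, H = 1 ✓
  …and likewise for the remaining 3 rows.
All 8 rows match — the expression computes H exactly.

Yes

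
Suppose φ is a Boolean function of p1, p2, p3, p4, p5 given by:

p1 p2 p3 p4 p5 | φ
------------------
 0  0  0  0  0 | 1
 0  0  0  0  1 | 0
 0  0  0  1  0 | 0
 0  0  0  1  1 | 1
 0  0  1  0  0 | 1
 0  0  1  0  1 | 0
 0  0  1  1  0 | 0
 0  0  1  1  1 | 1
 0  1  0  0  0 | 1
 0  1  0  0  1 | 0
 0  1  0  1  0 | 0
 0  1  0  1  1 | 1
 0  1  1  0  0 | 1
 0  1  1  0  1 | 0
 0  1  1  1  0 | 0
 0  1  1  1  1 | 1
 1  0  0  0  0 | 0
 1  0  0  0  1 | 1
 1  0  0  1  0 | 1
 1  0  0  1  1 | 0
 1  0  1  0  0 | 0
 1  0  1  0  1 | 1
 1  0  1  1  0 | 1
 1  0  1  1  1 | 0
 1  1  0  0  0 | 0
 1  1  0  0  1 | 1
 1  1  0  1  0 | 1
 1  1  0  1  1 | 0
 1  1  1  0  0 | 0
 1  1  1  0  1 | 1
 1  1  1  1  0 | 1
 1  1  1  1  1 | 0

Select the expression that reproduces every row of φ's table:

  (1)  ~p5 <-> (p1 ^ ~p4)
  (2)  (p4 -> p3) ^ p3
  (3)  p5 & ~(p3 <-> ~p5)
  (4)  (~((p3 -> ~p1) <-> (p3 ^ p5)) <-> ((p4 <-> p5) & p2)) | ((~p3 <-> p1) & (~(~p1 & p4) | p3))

1

(2): at (0,0,0,0,1) it gives 1, but φ = 0 — eliminated.
(3): at (0,0,0,0,0) it gives 0, but φ = 1 — eliminated.
(4): at (0,0,0,0,0) it gives 0, but φ = 1 — eliminated.
Only (1) survives; checking it on all 32 rows confirms it matches φ.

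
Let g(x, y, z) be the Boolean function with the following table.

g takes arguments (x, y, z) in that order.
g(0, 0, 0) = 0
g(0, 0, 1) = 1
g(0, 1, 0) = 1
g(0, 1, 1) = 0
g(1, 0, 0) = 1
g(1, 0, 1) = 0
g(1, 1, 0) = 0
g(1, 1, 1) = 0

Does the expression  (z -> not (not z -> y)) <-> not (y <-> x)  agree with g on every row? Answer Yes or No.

Test each input against both g and the formula:
  x=0, y=0, z=0: formula gives 0, g = 0 ✓
  x=0, y=0, z=1: formula gives 1, g = 1 ✓
  x=0, y=1, z=0: formula gives 1, g = 1 ✓
  x=0, y=1, z=1: formula gives 0, g = 0 ✓
  x=1, y=0, z=0: formula gives 1, g = 1 ✓
  …
  x=1, y=1, z=1: formula gives 1, but g = 0 ✗
Row (1,1,1) is a counterexample, so the formula is not equivalent to g.

No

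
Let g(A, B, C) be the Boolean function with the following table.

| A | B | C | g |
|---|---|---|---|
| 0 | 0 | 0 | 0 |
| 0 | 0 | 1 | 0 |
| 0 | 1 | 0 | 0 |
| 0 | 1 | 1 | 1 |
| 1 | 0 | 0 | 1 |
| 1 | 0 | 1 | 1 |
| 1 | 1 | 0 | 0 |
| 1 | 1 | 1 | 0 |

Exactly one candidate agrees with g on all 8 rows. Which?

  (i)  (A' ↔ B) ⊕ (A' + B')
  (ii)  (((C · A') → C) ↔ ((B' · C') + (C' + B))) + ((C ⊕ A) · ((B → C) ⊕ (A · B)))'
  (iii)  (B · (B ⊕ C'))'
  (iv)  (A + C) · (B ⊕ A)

(i) disagrees with g on (0,0,0) (formula → 1, table → 0); rule it out.
(ii) disagrees with g on (0,0,0) (formula → 1, table → 0); rule it out.
(iii) disagrees with g on (0,0,0) (formula → 1, table → 0); rule it out.
That leaves (iv). Evaluating it on every row reproduces the table of g exactly.

iv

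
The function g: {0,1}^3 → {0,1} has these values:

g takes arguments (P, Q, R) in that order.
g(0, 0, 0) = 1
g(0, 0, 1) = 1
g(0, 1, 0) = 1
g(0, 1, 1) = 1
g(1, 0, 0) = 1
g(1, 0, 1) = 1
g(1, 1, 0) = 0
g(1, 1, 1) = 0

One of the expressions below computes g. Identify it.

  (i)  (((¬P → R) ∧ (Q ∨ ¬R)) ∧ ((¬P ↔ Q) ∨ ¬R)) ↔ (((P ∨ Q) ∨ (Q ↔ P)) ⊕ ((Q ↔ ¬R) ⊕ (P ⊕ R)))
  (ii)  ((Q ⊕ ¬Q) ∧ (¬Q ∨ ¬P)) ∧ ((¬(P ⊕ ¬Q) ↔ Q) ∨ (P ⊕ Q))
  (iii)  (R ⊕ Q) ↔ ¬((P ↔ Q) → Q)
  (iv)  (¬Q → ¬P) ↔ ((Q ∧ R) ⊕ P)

(i) disagrees with g on (0,0,0) (formula → 0, table → 1); rule it out.
(iii) disagrees with g on (0,0,0) (formula → 0, table → 1); rule it out.
(iv) disagrees with g on (0,0,0) (formula → 0, table → 1); rule it out.
Only (ii) survives; checking it on all 8 rows confirms it matches g.

ii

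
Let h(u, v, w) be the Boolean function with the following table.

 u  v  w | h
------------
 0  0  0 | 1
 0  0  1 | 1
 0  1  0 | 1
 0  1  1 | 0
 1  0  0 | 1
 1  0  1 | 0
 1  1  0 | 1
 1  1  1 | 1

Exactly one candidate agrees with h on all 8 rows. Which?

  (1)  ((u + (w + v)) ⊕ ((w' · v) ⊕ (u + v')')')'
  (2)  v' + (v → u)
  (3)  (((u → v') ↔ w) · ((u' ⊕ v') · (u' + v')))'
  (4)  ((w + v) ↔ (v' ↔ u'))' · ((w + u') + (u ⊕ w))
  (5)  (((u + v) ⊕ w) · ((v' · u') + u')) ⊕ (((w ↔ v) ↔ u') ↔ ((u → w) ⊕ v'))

3

(1) fails at (0,0,0): the formula yields 0, h is 1.
(2) fails at (0,1,0): the formula yields 0, h is 1.
(4) fails at (0,0,1): the formula yields 0, h is 1.
(5) fails at (0,0,0): the formula yields 0, h is 1.
(3) is the remaining candidate, and it agrees with h on all 8 inputs.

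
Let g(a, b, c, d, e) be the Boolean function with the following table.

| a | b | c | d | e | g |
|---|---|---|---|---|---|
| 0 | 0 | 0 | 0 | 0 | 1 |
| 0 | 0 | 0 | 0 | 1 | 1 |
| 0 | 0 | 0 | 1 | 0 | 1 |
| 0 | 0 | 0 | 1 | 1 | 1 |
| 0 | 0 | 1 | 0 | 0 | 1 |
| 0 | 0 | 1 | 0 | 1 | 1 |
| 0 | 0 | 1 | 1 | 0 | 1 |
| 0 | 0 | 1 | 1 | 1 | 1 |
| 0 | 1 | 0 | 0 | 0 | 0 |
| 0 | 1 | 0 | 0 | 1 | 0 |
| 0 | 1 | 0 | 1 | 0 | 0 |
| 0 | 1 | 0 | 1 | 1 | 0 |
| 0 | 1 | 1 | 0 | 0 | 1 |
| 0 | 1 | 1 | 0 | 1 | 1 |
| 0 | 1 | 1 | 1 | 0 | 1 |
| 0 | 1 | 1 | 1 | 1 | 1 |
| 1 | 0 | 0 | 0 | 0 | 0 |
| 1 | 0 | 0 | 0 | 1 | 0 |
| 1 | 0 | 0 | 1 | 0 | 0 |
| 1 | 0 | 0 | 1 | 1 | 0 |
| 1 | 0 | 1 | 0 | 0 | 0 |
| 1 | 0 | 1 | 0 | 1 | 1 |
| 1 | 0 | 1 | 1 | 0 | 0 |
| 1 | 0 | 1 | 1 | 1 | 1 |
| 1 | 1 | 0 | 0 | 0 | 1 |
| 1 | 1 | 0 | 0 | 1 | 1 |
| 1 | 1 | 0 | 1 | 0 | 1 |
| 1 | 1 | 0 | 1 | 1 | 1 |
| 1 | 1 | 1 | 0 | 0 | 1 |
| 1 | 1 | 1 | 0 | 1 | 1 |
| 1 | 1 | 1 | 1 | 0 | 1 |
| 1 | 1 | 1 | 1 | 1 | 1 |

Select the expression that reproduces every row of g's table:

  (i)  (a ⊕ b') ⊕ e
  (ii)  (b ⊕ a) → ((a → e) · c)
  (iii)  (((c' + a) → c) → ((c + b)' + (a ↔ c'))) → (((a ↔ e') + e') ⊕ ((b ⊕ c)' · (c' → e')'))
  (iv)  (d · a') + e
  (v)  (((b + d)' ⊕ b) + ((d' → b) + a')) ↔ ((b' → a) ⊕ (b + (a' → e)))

(i): at (0,0,0,0,1) it gives 0, but g = 1 — eliminated.
(iii): at (0,0,0,0,1) it gives 0, but g = 1 — eliminated.
(iv): at (0,0,0,0,0) it gives 0, but g = 1 — eliminated.
(v): at (0,0,0,0,0) it gives 0, but g = 1 — eliminated.
(ii) is the remaining candidate, and it agrees with g on all 32 inputs.

ii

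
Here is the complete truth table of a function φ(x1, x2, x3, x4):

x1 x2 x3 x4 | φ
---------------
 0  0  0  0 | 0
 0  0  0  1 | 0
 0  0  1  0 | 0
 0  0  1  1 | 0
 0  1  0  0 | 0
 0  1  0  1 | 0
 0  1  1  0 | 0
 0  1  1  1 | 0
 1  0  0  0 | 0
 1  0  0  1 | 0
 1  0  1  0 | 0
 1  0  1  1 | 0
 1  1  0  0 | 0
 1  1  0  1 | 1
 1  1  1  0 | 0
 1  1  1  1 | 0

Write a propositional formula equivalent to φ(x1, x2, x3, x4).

φ(x1, x2, x3, x4) = ((x1 AND x2) AND NOT x3) AND x4

φ is 1 on exactly one input, (1,1,0,1), whose minterm is x1·x2·¬x3·x4. So φ is just that conjunction.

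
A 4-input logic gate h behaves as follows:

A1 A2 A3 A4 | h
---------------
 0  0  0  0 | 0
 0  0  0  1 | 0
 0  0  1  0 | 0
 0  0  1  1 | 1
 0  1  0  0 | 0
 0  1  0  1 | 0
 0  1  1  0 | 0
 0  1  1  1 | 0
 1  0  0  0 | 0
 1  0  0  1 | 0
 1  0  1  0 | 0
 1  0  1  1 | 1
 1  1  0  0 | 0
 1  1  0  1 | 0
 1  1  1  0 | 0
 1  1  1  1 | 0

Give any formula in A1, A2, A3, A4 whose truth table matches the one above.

h(A1, A2, A3, A4) = (((A1' · A2') · A3) · A4) + (((A1 · A2') · A3) · A4)

h=1 on 2 inputs: (0,0,1,1), (1,0,1,1). Reading each as a conjunction of literals (¬A1·¬A2·A3·A4, A1·¬A2·A3·A4) and taking the OR gives the canonical DNF.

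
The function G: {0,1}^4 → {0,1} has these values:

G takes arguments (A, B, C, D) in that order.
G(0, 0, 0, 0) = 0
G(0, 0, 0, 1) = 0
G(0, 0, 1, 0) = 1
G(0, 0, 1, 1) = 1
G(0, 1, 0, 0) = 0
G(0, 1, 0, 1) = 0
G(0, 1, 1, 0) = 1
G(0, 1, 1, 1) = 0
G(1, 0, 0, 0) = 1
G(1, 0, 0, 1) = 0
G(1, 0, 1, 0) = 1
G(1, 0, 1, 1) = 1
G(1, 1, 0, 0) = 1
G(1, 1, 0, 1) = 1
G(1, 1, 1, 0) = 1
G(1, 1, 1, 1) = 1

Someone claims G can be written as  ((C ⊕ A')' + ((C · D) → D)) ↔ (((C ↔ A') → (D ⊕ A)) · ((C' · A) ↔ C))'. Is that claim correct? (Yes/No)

Check the formula against G row by row:
  A=0, B=0, C=0, D=0: formula gives 0, G = 0 ✓
  A=0, B=0, C=0, D=1: formula gives 0, G = 0 ✓
  A=0, B=0, C=1, D=0: formula gives 1, G = 1 ✓
  A=0, B=0, C=1, D=1: formula gives 1, G = 1 ✓
  …
  A=0, B=1, C=1, D=1: formula gives 1, but G = 0 ✗
Since they disagree at (0,1,1,1), the expression is not a correct formula for G.

No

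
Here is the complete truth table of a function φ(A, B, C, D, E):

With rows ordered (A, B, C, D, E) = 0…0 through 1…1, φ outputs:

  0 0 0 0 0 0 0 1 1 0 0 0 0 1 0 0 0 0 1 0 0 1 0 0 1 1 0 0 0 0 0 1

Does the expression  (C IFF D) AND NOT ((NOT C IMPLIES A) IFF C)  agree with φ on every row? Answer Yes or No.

No

Check the formula against φ row by row:
  A=0, B=0, C=0, D=0, E=0: formula gives 0, φ = 0 ✓
  A=0, B=0, C=0, D=0, E=1: formula gives 0, φ = 0 ✓
  A=0, B=0, C=0, D=1, E=0: formula gives 0, φ = 0 ✓
  A=0, B=0, C=0, D=1, E=1: formula gives 0, φ = 0 ✓
  …
  A=0, B=0, C=1, D=1, E=1: formula gives 0, but φ = 1 ✗
Row (0,0,1,1,1) is a counterexample, so the formula is not equivalent to φ.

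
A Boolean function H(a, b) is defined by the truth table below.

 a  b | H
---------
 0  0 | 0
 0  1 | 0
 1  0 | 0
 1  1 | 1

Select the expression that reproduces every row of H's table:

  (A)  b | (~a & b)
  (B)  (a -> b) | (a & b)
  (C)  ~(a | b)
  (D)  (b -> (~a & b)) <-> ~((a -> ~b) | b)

D

(A) disagrees with H on (0,1) (formula → 1, table → 0); rule it out.
(B) disagrees with H on (0,0) (formula → 1, table → 0); rule it out.
(C) disagrees with H on (0,0) (formula → 1, table → 0); rule it out.
Only (D) survives; checking it on all 4 rows confirms it matches H.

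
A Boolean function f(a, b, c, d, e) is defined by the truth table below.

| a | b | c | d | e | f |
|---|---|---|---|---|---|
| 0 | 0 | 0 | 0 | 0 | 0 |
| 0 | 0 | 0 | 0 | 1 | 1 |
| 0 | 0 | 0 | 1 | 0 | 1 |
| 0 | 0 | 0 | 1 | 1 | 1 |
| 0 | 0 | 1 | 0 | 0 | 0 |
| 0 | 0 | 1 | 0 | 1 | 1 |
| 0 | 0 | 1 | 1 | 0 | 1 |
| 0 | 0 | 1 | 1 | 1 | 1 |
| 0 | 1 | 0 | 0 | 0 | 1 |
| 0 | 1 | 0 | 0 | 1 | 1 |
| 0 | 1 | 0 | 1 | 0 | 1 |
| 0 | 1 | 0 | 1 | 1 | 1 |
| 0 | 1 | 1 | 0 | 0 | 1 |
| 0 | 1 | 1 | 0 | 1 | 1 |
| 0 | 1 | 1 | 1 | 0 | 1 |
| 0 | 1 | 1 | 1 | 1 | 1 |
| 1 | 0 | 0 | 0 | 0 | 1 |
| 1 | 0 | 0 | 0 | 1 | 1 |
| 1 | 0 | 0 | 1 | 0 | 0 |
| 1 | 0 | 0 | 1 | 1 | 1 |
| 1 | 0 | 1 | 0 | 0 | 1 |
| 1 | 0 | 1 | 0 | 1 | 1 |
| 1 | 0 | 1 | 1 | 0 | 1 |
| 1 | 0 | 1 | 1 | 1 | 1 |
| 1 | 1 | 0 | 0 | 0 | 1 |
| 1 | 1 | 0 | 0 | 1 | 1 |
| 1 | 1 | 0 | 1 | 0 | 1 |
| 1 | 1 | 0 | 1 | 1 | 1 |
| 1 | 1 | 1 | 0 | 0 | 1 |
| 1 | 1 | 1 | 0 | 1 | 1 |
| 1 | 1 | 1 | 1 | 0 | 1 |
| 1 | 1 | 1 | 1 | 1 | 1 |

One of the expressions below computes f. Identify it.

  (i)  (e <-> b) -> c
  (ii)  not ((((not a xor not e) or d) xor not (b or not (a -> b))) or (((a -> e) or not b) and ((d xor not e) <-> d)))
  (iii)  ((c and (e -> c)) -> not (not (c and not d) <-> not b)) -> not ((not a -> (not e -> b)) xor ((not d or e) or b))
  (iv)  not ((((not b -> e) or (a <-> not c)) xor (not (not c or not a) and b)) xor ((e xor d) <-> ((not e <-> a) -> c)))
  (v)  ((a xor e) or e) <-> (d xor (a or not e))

(i): at (0,0,0,1,0) it gives 0, but f = 1 — eliminated.
(ii): at (0,0,0,0,1) it gives 0, but f = 1 — eliminated.
(iv): at (0,0,0,0,0) it gives 1, but f = 0 — eliminated.
(v): at (0,0,0,0,1) it gives 0, but f = 1 — eliminated.
Only (iii) survives; checking it on all 32 rows confirms it matches f.

iii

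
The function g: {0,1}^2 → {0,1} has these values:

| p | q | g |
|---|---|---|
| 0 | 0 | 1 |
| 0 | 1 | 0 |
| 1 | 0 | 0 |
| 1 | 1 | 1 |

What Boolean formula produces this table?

g(p, q) = NOT (p XOR q)

The output is 1 exactly when an even number of inputs are 1 — the complement of 2-way XOR.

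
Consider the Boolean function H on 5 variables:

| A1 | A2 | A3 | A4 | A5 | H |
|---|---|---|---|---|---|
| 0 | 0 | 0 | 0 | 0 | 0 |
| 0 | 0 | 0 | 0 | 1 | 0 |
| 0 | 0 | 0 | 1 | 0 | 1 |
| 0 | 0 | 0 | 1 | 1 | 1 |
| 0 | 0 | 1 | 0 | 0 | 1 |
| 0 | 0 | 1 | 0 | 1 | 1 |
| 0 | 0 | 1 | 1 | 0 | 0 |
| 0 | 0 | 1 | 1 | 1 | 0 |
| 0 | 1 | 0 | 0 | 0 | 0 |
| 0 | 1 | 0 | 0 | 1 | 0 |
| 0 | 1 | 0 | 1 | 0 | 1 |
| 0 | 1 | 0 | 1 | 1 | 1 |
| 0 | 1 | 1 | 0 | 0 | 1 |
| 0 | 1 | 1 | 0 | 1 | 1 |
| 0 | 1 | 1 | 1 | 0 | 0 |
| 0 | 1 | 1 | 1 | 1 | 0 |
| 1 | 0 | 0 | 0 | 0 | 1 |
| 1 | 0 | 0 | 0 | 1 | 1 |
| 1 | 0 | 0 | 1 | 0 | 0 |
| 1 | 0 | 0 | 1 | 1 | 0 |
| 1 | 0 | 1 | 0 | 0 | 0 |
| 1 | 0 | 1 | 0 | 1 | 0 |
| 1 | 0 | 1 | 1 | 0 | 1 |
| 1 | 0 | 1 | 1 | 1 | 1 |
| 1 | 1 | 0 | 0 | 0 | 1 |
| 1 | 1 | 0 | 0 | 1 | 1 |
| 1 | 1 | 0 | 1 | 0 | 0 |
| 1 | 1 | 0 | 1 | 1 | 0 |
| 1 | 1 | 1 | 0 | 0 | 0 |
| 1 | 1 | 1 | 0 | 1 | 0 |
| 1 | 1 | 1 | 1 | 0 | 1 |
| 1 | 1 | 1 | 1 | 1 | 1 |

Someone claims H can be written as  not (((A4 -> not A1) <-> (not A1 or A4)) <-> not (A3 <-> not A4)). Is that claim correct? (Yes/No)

Yes

Check the formula against H row by row:
  A1=0, A2=0, A3=0, A4=0, A5=0: formula gives 0, H = 0 ✓
  A1=0, A2=0, A3=0, A4=0, A5=1: formula gives 0, H = 0 ✓
  A1=0, A2=0, A3=0, A4=1, A5=0: formula gives 1, H = 1 ✓
  A1=0, A2=0, A3=0, A4=1, A5=1: formula gives 1, H = 1 ✓
  …and likewise for the remaining 28 rows.
No disagreement on any input; they are logically equivalent.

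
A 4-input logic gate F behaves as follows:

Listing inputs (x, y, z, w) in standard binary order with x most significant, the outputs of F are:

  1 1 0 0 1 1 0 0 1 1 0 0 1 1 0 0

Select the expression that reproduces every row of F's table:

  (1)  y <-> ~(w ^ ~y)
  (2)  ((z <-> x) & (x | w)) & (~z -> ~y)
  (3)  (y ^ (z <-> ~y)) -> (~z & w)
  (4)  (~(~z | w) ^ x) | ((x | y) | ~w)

(1): at (0,0,0,1) it gives 0, but F = 1 — eliminated.
(2): at (0,0,0,0) it gives 0, but F = 1 — eliminated.
(4): at (0,0,0,1) it gives 0, but F = 1 — eliminated.
That leaves (3). Evaluating it on every row reproduces the table of F exactly.

3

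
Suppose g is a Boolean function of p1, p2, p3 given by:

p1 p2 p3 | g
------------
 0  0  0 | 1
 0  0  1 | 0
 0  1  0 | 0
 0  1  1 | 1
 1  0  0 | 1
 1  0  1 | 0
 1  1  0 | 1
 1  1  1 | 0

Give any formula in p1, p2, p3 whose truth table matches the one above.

g(p1, p2, p3) = ((((p1' · p2') · p3') + ((p1' · p2) · p3)) + ((p1 · p2') · p3')) + ((p1 · p2) · p3')

The 1-rows are (0,0,0), (0,1,1), (1,0,0), (1,1,0). Each contributes one minterm — ¬p1·¬p2·¬p3; ¬p1·p2·p3; p1·¬p2·¬p3; p1·p2·¬p3 — and their disjunction is a sum-of-products form of g.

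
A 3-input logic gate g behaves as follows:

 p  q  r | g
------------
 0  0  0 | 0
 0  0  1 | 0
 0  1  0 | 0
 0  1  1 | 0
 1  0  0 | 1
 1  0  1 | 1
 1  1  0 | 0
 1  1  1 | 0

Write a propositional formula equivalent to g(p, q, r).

g(p, q, r) = ((p ∧ ¬q) ∧ ¬r) ∨ ((p ∧ ¬q) ∧ r)

The 1-rows are (1,0,0), (1,0,1). Each contributes one minterm — p·¬q·¬r; p·¬q·r — and their disjunction is a sum-of-products form of g.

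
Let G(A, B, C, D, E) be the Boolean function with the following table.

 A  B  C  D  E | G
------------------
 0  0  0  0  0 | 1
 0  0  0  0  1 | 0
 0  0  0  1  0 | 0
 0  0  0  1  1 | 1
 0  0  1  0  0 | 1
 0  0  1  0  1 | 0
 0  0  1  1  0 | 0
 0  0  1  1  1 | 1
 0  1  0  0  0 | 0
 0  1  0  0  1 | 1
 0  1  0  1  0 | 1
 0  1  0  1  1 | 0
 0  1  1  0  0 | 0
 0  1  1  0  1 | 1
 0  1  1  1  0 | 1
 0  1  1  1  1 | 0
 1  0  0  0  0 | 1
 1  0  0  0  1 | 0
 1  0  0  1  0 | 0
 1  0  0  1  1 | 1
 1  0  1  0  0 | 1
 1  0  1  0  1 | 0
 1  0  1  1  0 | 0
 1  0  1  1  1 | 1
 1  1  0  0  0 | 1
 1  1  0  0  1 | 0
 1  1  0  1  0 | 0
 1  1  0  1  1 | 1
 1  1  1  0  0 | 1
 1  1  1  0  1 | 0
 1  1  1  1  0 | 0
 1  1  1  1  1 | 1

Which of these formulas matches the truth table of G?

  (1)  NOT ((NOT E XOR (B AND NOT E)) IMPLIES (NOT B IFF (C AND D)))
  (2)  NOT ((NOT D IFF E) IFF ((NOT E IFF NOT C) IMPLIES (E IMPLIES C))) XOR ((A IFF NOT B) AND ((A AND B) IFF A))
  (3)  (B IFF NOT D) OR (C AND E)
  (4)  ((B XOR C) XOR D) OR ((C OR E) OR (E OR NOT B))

(1) fails at (0,0,0,1,0): the formula yields 1, G is 0.
(3) fails at (0,0,0,0,0): the formula yields 0, G is 1.
(4) fails at (0,0,0,0,1): the formula yields 1, G is 0.
Only (2) survives; checking it on all 32 rows confirms it matches G.

2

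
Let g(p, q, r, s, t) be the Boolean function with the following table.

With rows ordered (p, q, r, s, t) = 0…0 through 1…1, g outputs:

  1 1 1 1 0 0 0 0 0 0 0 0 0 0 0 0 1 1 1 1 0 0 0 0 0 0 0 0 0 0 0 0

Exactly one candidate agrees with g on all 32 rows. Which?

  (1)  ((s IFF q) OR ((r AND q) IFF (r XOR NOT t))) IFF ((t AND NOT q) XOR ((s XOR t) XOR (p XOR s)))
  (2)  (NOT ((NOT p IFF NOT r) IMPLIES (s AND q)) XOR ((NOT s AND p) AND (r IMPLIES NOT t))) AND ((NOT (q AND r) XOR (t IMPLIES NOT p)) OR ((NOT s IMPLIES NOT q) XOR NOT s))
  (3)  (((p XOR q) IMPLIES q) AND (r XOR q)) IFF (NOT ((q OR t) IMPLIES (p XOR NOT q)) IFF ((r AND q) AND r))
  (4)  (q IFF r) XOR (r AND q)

(1): at (0,0,0,0,0) it gives 0, but g = 1 — eliminated.
(2): at (0,0,0,0,0) it gives 0, but g = 1 — eliminated.
(3): at (0,0,0,0,0) it gives 0, but g = 1 — eliminated.
That leaves (4). Evaluating it on every row reproduces the table of g exactly.

4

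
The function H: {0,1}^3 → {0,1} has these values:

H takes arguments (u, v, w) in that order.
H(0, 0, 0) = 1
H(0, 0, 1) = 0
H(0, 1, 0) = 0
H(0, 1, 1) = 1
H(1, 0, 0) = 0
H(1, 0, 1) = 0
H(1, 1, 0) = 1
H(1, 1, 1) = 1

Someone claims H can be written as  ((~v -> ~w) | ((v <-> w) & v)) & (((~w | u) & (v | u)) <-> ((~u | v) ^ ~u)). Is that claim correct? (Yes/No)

Evaluate ((~v -> ~w) | ((v <-> w) & v)) & (((~w | u) & (v | u)) <-> ((~u | v) ^ ~u)) on each row and compare to H:
  u=0, v=0, w=0: formula gives 1, H = 1 ✓
  u=0, v=0, w=1: formula gives 0, H = 0 ✓
  u=0, v=1, w=0: formula gives 0, H = 0 ✓
  u=0, v=1, w=1: formula gives 1, H = 1 ✓
  u=1, v=0, w=0: formula gives 0, H = 0 ✓
  …and likewise for the remaining 3 rows.
No disagreement on any input; they are logically equivalent.

Yes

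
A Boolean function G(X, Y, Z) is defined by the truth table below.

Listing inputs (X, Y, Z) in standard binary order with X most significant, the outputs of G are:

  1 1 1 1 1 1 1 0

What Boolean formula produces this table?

G(X, Y, Z) = NOT ((X AND Y) AND Z)

The output is 0 only when every input is 1 — NAND of all inputs.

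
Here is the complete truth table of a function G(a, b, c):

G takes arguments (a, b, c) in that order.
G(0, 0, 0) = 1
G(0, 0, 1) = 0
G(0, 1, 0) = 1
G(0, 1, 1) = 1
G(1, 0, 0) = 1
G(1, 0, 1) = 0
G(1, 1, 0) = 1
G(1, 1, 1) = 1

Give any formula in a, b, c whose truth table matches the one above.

There are just 2 zero rows: (0,0,1), (1,0,1). Their minterms are ¬a·¬b·c, a·¬b·c; the OR of those covers precisely the 0-outputs, and negating it yields G.

G(a, b, c) = not (((not a and not b) and c) or ((a and not b) and c))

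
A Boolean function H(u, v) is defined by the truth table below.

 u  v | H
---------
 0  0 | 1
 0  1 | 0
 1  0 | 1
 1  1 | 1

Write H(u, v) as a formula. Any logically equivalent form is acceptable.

This is v → u (false only at 0,1).

H(u, v) = v IMPLIES u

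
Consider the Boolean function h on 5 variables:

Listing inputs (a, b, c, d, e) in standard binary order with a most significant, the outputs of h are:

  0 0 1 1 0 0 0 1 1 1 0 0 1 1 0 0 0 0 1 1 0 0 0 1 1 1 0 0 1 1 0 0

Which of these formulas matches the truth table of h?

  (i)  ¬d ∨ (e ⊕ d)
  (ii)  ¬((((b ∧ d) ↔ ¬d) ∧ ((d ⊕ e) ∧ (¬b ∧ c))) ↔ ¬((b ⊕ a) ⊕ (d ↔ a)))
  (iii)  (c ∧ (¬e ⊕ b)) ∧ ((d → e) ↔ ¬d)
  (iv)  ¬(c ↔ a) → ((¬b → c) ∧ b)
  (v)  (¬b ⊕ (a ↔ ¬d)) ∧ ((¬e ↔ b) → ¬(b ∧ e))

ii

(i) fails at (0,0,0,0,0): the formula yields 1, h is 0.
(iii) fails at (0,0,0,1,0): the formula yields 0, h is 1.
(iv) fails at (0,0,0,0,0): the formula yields 1, h is 0.
(v) fails at (0,0,0,0,0): the formula yields 1, h is 0.
(ii) is the remaining candidate, and it agrees with h on all 32 inputs.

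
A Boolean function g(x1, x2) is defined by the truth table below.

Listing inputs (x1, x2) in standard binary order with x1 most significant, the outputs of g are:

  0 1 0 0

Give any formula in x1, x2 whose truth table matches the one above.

1 only at (0,1): NOT x1 AND x2.

g(x1, x2) = NOT x1 AND x2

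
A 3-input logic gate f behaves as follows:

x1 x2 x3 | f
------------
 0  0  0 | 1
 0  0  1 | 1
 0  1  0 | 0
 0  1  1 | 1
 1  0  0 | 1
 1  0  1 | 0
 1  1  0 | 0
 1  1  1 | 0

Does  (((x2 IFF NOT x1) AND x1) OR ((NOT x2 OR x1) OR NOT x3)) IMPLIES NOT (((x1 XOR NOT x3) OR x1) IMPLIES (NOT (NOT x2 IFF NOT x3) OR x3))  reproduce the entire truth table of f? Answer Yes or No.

No

Test each input against both f and the formula:
  x1=0, x2=0, x3=0: formula gives 1, f = 1 ✓
  x1=0, x2=0, x3=1: formula gives 0, but f = 1 ✗
Row (0,0,1) is a counterexample, so the formula is not equivalent to f.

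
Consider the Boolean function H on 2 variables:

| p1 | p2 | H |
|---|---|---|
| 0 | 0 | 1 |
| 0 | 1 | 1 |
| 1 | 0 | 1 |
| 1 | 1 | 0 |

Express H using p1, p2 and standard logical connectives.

The output is 0 only when every input is 1 — NAND of all inputs.

H(p1, p2) = NOT (p1 AND p2)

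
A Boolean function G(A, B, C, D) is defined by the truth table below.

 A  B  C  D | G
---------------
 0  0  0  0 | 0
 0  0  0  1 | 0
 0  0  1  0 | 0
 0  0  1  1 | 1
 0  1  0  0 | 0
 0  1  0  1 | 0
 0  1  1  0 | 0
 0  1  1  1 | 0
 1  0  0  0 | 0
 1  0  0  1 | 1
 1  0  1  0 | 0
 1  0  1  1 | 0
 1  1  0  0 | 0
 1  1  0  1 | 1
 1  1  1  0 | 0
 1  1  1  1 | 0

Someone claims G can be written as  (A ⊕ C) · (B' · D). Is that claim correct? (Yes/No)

Test each input against both G and the formula:
  A=0, B=0, C=0, D=0: formula gives 0, G = 0 ✓
  A=0, B=0, C=0, D=1: formula gives 0, G = 0 ✓
  A=0, B=0, C=1, D=0: formula gives 0, G = 0 ✓
  A=0, B=0, C=1, D=1: formula gives 1, G = 1 ✓
  …
  A=1, B=1, C=0, D=1: formula gives 0, but G = 1 ✗
Since they disagree at (1,1,0,1), the expression is not a correct formula for G.

No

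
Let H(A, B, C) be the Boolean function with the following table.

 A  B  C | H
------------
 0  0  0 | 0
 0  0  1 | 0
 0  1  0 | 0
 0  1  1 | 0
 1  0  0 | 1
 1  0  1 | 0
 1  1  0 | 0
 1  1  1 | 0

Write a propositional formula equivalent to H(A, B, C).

H is 1 on exactly one input, (1,0,0), whose minterm is A·¬B·¬C. So H is just that conjunction.

H(A, B, C) = (A & ~B) & ~C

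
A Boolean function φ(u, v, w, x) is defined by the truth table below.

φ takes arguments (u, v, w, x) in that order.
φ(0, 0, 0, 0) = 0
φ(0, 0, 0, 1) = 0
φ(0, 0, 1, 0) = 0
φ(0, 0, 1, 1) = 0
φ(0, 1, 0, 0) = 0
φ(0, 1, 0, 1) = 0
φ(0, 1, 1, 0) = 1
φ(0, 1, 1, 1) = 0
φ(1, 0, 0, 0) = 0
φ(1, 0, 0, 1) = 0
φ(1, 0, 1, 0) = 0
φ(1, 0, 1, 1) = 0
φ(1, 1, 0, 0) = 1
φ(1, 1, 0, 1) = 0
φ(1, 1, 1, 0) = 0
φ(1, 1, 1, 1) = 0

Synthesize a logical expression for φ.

φ=1 on 2 inputs: (0,1,1,0), (1,1,0,0). Reading each as a conjunction of literals (¬u·v·w·¬x, u·v·¬w·¬x) and taking the OR gives the canonical DNF.

φ(u, v, w, x) = (((u' · v) · w) · x') + (((u · v) · w') · x')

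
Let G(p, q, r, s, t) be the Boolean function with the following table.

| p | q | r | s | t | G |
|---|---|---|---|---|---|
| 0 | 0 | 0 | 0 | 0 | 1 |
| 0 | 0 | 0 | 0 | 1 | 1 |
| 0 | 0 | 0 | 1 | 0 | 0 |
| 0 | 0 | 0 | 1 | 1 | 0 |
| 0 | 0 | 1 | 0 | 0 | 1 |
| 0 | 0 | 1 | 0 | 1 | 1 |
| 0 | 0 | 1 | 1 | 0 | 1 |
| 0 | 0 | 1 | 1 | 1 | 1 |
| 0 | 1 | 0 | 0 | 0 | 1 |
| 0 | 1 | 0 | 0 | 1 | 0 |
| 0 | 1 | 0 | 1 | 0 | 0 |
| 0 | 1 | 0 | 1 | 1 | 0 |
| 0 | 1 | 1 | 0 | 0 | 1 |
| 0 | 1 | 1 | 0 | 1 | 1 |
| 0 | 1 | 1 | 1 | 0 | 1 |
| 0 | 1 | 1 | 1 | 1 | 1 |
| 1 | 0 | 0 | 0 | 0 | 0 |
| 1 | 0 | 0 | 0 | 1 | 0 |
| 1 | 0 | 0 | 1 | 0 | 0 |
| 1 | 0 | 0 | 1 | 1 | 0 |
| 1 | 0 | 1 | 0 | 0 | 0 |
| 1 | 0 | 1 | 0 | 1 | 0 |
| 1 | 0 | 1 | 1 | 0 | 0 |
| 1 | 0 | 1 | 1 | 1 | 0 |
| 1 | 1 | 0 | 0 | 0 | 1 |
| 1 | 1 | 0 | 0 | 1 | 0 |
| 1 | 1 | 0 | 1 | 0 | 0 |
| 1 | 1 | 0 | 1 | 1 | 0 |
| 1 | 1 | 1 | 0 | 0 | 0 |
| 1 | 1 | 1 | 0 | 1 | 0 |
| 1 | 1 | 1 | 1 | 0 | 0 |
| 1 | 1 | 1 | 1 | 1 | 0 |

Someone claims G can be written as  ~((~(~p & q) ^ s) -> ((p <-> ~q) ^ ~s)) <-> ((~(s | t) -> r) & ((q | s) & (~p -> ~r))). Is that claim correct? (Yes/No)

Test each input against both G and the formula:
  p=0, q=0, r=0, s=0, t=0: formula gives 1, G = 1 ✓
  p=0, q=0, r=0, s=0, t=1: formula gives 1, G = 1 ✓
  p=0, q=0, r=0, s=1, t=0: formula gives 0, G = 0 ✓
  p=0, q=0, r=0, s=1, t=1: formula gives 0, G = 0 ✓
  …and likewise for the remaining 28 rows.
Every row agrees, so the formula is equivalent.

Yes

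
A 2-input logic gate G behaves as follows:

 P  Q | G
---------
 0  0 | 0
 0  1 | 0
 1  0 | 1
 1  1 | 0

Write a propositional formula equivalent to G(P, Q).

G(P, Q) = P ∧ ¬Q

1 only at (1,0): P AND NOT Q.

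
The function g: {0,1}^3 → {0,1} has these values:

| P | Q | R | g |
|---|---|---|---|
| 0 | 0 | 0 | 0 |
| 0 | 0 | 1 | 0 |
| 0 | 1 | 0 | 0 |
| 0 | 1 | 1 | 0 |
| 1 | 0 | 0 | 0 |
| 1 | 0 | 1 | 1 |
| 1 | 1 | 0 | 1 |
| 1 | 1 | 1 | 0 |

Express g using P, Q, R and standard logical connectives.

g=1 on 2 inputs: (1,0,1), (1,1,0). Reading each as a conjunction of literals (P·¬Q·R, P·Q·¬R) and taking the OR gives the canonical DNF.

g(P, Q, R) = ((P and not Q) and R) or ((P and Q) and not R)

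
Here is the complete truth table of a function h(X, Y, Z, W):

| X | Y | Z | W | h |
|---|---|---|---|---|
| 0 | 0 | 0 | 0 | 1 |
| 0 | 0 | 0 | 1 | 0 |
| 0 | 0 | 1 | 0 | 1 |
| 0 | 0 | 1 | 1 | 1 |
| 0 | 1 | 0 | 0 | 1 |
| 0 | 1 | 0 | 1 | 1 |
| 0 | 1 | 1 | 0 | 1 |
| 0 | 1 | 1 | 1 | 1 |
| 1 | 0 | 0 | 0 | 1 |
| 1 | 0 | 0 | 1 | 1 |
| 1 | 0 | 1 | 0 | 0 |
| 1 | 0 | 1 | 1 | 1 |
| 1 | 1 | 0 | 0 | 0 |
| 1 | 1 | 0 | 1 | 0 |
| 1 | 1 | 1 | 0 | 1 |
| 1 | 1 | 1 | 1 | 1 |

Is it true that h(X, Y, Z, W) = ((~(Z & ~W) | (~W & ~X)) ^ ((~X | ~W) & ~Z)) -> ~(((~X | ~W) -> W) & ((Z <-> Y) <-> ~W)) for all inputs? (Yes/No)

No

Evaluate ((~(Z & ~W) | (~W & ~X)) ^ ((~X | ~W) & ~Z)) -> ~(((~X | ~W) -> W) & ((Z <-> Y) <-> ~W)) on each row and compare to h:
  X=0, Y=0, Z=0, W=0: formula gives 1, h = 1 ✓
  X=0, Y=0, Z=0, W=1: formula gives 1, but h = 0 ✗
Since they disagree at (0,0,0,1), the expression is not a correct formula for h.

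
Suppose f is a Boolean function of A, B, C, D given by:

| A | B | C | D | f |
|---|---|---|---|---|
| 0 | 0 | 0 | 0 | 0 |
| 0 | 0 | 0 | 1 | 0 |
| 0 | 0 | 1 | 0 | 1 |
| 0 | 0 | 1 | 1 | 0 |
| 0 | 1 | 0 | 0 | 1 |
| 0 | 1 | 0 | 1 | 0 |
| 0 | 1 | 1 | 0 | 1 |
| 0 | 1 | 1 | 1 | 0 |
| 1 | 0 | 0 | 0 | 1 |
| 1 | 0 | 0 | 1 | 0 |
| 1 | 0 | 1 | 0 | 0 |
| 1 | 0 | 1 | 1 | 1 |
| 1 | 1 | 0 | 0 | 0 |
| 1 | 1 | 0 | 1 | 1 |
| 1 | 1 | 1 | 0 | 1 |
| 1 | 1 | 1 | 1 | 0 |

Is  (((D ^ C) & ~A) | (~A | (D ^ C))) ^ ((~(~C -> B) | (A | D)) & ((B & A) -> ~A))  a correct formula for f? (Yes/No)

Yes

Test each input against both f and the formula:
  A=0, B=0, C=0, D=0: formula gives 0, f = 0 ✓
  A=0, B=0, C=0, D=1: formula gives 0, f = 0 ✓
  A=0, B=0, C=1, D=0: formula gives 1, f = 1 ✓
  A=0, B=0, C=1, D=1: formula gives 0, f = 0 ✓
  … (the remaining 12 rows also agree.)
All 16 rows match — the expression computes f exactly.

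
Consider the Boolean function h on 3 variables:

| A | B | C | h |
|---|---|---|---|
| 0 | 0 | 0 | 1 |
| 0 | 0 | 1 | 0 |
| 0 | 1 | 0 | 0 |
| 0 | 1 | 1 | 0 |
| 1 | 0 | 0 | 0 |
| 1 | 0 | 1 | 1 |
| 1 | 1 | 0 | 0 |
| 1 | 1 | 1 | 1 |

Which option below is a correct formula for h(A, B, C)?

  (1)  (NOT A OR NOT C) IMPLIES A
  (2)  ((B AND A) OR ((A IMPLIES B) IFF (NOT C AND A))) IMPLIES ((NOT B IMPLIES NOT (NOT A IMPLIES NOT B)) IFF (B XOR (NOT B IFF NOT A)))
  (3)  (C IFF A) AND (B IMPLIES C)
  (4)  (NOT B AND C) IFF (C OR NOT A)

(1): at (0,0,0) it gives 0, but h = 1 — eliminated.
(2): at (0,0,1) it gives 1, but h = 0 — eliminated.
(4): at (0,0,0) it gives 0, but h = 1 — eliminated.
(3) is the remaining candidate, and it agrees with h on all 8 inputs.

3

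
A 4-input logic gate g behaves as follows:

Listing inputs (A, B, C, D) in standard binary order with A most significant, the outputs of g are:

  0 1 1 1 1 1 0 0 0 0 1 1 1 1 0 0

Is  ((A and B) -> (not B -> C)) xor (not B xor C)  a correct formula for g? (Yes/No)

Test each input against both g and the formula:
  A=0, B=0, C=0, D=0: formula gives 0, g = 0 ✓
  A=0, B=0, C=0, D=1: formula gives 0, but g = 1 ✗
Row (0,0,0,1) is a counterexample, so the formula is not equivalent to g.

No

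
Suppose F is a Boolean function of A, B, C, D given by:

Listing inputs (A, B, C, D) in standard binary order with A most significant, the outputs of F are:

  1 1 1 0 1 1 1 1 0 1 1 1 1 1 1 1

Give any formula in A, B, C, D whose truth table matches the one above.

F is 0 on only 2 rows — (0,0,1,1), (1,0,0,0). Writing each as a minterm (¬A·¬B·C·D, A·¬B·¬C·¬D) and OR-ing them characterizes exactly where F=0, so F is the negation of that disjunction.

F(A, B, C, D) = NOT ((((NOT A AND NOT B) AND C) AND D) OR (((A AND NOT B) AND NOT C) AND NOT D))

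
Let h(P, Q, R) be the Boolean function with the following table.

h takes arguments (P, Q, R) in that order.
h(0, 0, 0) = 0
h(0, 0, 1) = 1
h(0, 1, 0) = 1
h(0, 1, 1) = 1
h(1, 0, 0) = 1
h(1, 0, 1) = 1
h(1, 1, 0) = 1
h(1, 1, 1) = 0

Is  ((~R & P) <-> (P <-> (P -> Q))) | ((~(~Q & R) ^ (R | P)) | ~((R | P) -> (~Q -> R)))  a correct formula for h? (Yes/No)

Check the formula against h row by row:
  P=0, Q=0, R=0: formula gives 1, but h = 0 ✗
A single disagreement suffices: at (0,0,0) they differ, so the formula does not compute h.

No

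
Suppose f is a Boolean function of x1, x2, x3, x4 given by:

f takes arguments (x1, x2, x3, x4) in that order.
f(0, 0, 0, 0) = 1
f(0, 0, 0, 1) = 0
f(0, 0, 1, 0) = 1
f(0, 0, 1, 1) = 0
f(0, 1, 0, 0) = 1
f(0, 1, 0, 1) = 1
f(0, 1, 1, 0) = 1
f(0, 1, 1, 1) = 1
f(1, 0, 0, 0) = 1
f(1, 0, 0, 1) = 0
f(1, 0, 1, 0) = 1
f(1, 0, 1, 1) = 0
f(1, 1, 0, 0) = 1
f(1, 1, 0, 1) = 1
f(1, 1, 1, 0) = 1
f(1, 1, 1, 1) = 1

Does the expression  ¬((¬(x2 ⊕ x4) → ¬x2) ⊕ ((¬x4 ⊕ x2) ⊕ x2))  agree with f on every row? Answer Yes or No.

Yes

Evaluate ¬((¬(x2 ⊕ x4) → ¬x2) ⊕ ((¬x4 ⊕ x2) ⊕ x2)) on each row and compare to f:
  x1=0, x2=0, x3=0, x4=0: formula gives 1, f = 1 ✓
  x1=0, x2=0, x3=0, x4=1: formula gives 0, f = 0 ✓
  x1=0, x2=0, x3=1, x4=0: formula gives 1, f = 1 ✓
  x1=0, x2=0, x3=1, x4=1: formula gives 0, f = 0 ✓
  … (the remaining 12 rows also agree.)
All 16 rows match — the expression computes f exactly.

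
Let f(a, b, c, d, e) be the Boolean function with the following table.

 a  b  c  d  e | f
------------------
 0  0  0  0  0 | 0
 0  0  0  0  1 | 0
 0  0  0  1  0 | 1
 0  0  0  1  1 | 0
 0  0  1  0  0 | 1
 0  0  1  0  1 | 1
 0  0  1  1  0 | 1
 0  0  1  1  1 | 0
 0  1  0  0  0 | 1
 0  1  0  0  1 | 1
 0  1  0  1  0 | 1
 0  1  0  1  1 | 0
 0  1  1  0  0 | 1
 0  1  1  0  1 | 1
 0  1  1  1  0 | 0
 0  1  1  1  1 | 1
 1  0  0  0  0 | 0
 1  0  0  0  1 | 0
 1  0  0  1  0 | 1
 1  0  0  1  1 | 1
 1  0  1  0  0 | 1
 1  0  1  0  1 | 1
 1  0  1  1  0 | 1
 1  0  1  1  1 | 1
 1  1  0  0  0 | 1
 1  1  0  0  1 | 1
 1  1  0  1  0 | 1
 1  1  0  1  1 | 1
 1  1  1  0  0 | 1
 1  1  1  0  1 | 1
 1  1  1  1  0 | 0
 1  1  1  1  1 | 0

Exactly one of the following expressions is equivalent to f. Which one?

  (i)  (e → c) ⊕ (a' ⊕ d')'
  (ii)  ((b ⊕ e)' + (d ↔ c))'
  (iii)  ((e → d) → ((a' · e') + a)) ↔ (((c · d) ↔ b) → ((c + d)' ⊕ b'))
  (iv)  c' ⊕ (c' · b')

iii

(i) fails at (0,0,0,0,1): the formula yields 1, f is 0.
(ii) fails at (0,0,0,1,0): the formula yields 0, f is 1.
(iv) fails at (0,0,0,1,0): the formula yields 0, f is 1.
(iii) is the remaining candidate, and it agrees with f on all 32 inputs.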